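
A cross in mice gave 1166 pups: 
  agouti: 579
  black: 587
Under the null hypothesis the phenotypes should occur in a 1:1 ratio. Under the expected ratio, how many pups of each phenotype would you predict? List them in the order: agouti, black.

583, 583

Total ratio parts = 2. Expected numbers out of 1166:
  agouti: 1166 × 1/2 = 583
  black: 1166 × 1/2 = 583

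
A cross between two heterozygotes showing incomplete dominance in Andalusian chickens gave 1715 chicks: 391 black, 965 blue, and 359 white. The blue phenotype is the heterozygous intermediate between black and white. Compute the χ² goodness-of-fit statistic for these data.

With incomplete dominance, a heterozygote × heterozygote cross gives a 1:2:1 phenotypic ratio.
The 1:2:1 ratio has 4 parts, so with N = 1715 the expected counts are:
  black: 1715 × 1/4 = 428.75
  blue: 1715 × 2/4 = 857.5
  white: 1715 × 1/4 = 428.75
χ² = Σ (O − E)² / E
  black: (391 − 428.75)² / 428.75 = 3.3238
  blue: (965 − 857.5)² / 857.5 = 13.4767
  white: (359 − 428.75)² / 428.75 = 11.3471
χ² = 3.3238 + 13.4767 + 11.3471 = 28.1476 ≈ 28.148

28.148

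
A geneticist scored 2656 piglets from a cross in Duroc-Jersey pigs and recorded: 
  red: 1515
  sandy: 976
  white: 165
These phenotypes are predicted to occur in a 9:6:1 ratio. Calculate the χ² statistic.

Under the 9:6:1 hypothesis (Σ ratio = 16, N = 2656):
  red: 2656 × 9/16 = 1494
  sandy: 2656 × 6/16 = 996
  white: 2656 × 1/16 = 166
χ² = Σ (O − E)² / E
  red: (1515 − 1494)² / 1494 = 0.2952
  sandy: (976 − 996)² / 996 = 0.4016
  white: (165 − 166)² / 166 = 0.0060
χ² = 0.2952 + 0.4016 + 0.0060 = 0.7028 ≈ 0.703

0.703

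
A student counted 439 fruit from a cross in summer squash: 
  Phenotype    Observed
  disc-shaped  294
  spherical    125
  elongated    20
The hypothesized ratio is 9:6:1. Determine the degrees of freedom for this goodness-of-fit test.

A goodness-of-fit test with 3 phenotype classes has df = 3 − 1 = 2.

2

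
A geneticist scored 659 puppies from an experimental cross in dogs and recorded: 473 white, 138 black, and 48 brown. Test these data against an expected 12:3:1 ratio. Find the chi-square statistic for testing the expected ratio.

The 12:3:1 ratio has 16 parts, so with N = 659 the expected counts are:
  white: 659 × 12/16 = 494.25
  black: 659 × 3/16 = 123.5625
  brown: 659 × 1/16 = 41.1875
χ² = Σ (O − E)² / E
  white: (473 − 494.25)² / 494.25 = 0.9136
  black: (138 − 123.5625)² / 123.5625 = 1.6869
  brown: (48 − 41.1875)² / 41.1875 = 1.1268
χ² = 0.9136 + 1.6869 + 1.1268 = 3.7273 ≈ 3.727

3.727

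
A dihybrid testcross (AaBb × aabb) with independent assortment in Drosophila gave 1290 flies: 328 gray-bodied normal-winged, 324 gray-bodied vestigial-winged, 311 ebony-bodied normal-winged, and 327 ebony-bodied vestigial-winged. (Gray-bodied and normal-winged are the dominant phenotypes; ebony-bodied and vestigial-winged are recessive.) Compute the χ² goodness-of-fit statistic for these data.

A dihybrid testcross with independent assortment gives a 1:1:1:1 ratio.
Expected counts for N = 1290 under a 1:1:1:1 ratio (total parts = 4):
  gray-bodied normal-winged: 1290 × 1/4 = 322.5
  gray-bodied vestigial-winged: 1290 × 1/4 = 322.5
  ebony-bodied normal-winged: 1290 × 1/4 = 322.5
  ebony-bodied vestigial-winged: 1290 × 1/4 = 322.5
χ² = Σ (O − E)² / E
  gray-bodied normal-winged: (328 − 322.5)² / 322.5 = 0.0938
  gray-bodied vestigial-winged: (324 − 322.5)² / 322.5 = 0.0070
  ebony-bodied normal-winged: (311 − 322.5)² / 322.5 = 0.4101
  ebony-bodied vestigial-winged: (327 − 322.5)² / 322.5 = 0.0628
χ² = 0.0938 + 0.0070 + 0.4101 + 0.0628 = 0.5737 ≈ 0.574

0.574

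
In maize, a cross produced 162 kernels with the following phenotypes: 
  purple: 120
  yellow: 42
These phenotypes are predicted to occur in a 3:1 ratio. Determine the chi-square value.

0.074

Under the 3:1 hypothesis (Σ ratio = 4, N = 162):
  purple: 162 × 3/4 = 121.5
  yellow: 162 × 1/4 = 40.5
χ² = Σ (O − E)² / E
  purple: (120 − 121.5)² / 121.5 = 0.0185
  yellow: (42 − 40.5)² / 40.5 = 0.0556
χ² = 0.0185 + 0.0556 = 0.0741 ≈ 0.074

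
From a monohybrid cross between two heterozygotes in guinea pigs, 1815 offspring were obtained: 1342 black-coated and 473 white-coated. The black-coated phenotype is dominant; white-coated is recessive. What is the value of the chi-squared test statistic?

1.089

For a monohybrid cross between heterozygotes with complete dominance, the expected phenotypic ratio is 3:1.
Under the 3:1 hypothesis (Σ ratio = 4, N = 1815):
  black-coated: 1815 × 3/4 = 1361.25
  white-coated: 1815 × 1/4 = 453.75
χ² = Σ (O − E)² / E
  black-coated: (1342 − 1361.25)² / 1361.25 = 0.2722
  white-coated: (473 − 453.75)² / 453.75 = 0.8167
χ² = 0.2722 + 0.8167 = 1.0889 ≈ 1.089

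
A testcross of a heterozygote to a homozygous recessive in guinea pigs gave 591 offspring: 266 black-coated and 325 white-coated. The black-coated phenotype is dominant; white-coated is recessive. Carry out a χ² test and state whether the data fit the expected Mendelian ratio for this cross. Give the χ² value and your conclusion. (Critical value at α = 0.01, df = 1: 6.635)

5.890; consistent

A testcross of a heterozygote (Aa × aa) gives a 1:1 phenotypic ratio.
Under the 1:1 hypothesis (Σ ratio = 2, N = 591):
  black-coated: 591 × 1/2 = 295.5
  white-coated: 591 × 1/2 = 295.5
χ² = Σ (O − E)² / E
  black-coated: (266 − 295.5)² / 295.5 = 2.9450
  white-coated: (325 − 295.5)² / 295.5 = 2.9450
χ² = 2.9450 + 2.9450 = 5.890
Degrees of freedom = 2 − 1 = 1; critical value at α = 0.01 is 6.635.
Since 5.890 < 6.635, we fail to reject the null hypothesis — the data are consistent with the 1:1 ratio.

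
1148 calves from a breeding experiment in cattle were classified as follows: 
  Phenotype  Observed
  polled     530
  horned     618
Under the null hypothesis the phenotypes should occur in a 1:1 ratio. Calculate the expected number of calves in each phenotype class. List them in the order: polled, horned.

Total ratio parts = 2. Expected numbers out of 1148:
  polled: 1148 × 1/2 = 574
  horned: 1148 × 1/2 = 574

574, 574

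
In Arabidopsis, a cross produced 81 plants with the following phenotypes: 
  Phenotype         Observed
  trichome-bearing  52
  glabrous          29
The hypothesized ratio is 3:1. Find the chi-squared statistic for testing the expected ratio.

Total ratio parts = 4. Expected numbers out of 81:
  trichome-bearing: 81 × 3/4 = 60.75
  glabrous: 81 × 1/4 = 20.25
χ² = Σ (O − E)² / E
  trichome-bearing: (52 − 60.75)² / 60.75 = 1.2603
  glabrous: (29 − 20.25)² / 20.25 = 3.7809
χ² = 1.2603 + 3.7809 = 5.0412 ≈ 5.041

5.041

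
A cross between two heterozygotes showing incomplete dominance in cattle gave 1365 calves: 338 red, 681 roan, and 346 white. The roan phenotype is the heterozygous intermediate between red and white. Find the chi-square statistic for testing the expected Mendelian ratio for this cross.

With incomplete dominance, a heterozygote × heterozygote cross gives a 1:2:1 phenotypic ratio.
The 1:2:1 ratio has 4 parts, so with N = 1365 the expected counts are:
  red: 1365 × 1/4 = 341.25
  roan: 1365 × 2/4 = 682.5
  white: 1365 × 1/4 = 341.25
χ² = Σ (O − E)² / E
  red: (338 − 341.25)² / 341.25 = 0.0310
  roan: (681 − 682.5)² / 682.5 = 0.0033
  white: (346 − 341.25)² / 341.25 = 0.0661
χ² = 0.0310 + 0.0033 + 0.0661 = 0.1004 ≈ 0.100

0.100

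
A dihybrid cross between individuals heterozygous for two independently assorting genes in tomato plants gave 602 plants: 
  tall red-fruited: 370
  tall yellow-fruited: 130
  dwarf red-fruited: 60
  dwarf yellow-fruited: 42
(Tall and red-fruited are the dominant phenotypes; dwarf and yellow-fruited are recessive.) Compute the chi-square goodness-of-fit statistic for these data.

A dihybrid F₂ with independent assortment and complete dominance at both loci gives a 9:3:3:1 phenotypic ratio.
The 9:3:3:1 ratio has 16 parts, so with N = 602 the expected counts are:
  tall red-fruited: 602 × 9/16 = 338.625
  tall yellow-fruited: 602 × 3/16 = 112.875
  dwarf red-fruited: 602 × 3/16 = 112.875
  dwarf yellow-fruited: 602 × 1/16 = 37.625
χ² = Σ (O − E)² / E
  tall red-fruited: (370 − 338.625)² / 338.625 = 2.9070
  tall yellow-fruited: (130 − 112.875)² / 112.875 = 2.5981
  dwarf red-fruited: (60 − 112.875)² / 112.875 = 24.7687
  dwarf yellow-fruited: (42 − 37.625)² / 37.625 = 0.5087
χ² = 2.9070 + 2.5981 + 24.7687 + 0.5087 = 30.7825 ≈ 30.783

30.783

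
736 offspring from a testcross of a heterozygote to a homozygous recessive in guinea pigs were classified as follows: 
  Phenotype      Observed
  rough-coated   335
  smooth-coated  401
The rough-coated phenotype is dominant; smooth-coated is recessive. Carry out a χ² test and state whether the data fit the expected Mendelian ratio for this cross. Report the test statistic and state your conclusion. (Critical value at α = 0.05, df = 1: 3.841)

A testcross of a heterozygote (Aa × aa) gives a 1:1 phenotypic ratio.
Total ratio parts = 2. Expected numbers out of 736:
  rough-coated: 736 × 1/2 = 368
  smooth-coated: 736 × 1/2 = 368
χ² = Σ (O − E)² / E
  rough-coated: (335 − 368)² / 368 = 2.9592
  smooth-coated: (401 − 368)² / 368 = 2.9592
χ² = 2.9592 + 2.9592 = 5.9184 ≈ 5.918
Degrees of freedom = 2 − 1 = 1; critical value at α = 0.05 is 3.841.
Since 5.918 > 3.841, we reject the null hypothesis — the data do not fit the 1:1 ratio.

5.918; not consistent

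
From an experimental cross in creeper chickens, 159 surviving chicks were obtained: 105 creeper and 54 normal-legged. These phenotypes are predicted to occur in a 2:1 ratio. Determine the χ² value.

0.028

Total ratio parts = 3. Expected numbers out of 159:
  creeper: 159 × 2/3 = 106
  normal-legged: 159 × 1/3 = 53
χ² = Σ (O − E)² / E
  creeper: (105 − 106)² / 106 = 0.0094
  normal-legged: (54 − 53)² / 53 = 0.0189
χ² = 0.0094 + 0.0189 = 0.0283 ≈ 0.028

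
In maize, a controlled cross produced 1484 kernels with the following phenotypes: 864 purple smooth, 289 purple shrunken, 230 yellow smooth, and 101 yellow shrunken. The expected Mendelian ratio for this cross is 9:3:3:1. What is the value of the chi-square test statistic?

10.541

Total ratio parts = 16. Expected numbers out of 1484:
  purple smooth: 1484 × 9/16 = 834.75
  purple shrunken: 1484 × 3/16 = 278.25
  yellow smooth: 1484 × 3/16 = 278.25
  yellow shrunken: 1484 × 1/16 = 92.75
χ² = Σ (O − E)² / E
  purple smooth: (864 − 834.75)² / 834.75 = 1.0249
  purple shrunken: (289 − 278.25)² / 278.25 = 0.4153
  yellow smooth: (230 − 278.25)² / 278.25 = 8.3668
  yellow shrunken: (101 − 92.75)² / 92.75 = 0.7338
χ² = 1.0249 + 0.4153 + 8.3668 + 0.7338 = 10.5408 ≈ 10.541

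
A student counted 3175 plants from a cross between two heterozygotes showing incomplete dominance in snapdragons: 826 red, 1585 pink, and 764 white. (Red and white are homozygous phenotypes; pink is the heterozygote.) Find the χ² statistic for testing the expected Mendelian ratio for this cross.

2.429

With incomplete dominance, a heterozygote × heterozygote cross gives a 1:2:1 phenotypic ratio.
Under the 1:2:1 hypothesis (Σ ratio = 4, N = 3175):
  red: 3175 × 1/4 = 793.75
  pink: 3175 × 2/4 = 1587.5
  white: 3175 × 1/4 = 793.75
χ² = Σ (O − E)² / E
  red: (826 − 793.75)² / 793.75 = 1.3103
  pink: (1585 − 1587.5)² / 1587.5 = 0.0039
  white: (764 − 793.75)² / 793.75 = 1.1150
χ² = 1.3103 + 0.0039 + 1.1150 = 2.4292 ≈ 2.429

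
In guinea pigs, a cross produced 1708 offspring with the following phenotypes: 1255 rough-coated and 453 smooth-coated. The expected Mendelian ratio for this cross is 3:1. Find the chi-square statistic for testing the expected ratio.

2.111

Expected counts for N = 1708 under a 3:1 ratio (total parts = 4):
  rough-coated: 1708 × 3/4 = 1281
  smooth-coated: 1708 × 1/4 = 427
χ² = Σ (O − E)² / E
  rough-coated: (1255 − 1281)² / 1281 = 0.5277
  smooth-coated: (453 − 427)² / 427 = 1.5831
χ² = 0.5277 + 1.5831 = 2.1108 ≈ 2.111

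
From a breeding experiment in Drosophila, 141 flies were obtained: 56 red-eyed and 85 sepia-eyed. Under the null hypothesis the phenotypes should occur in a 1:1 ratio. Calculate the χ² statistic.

Expected counts for N = 141 under a 1:1 ratio (total parts = 2):
  red-eyed: 141 × 1/2 = 70.5
  sepia-eyed: 141 × 1/2 = 70.5
χ² = Σ (O − E)² / E
  red-eyed: (56 − 70.5)² / 70.5 = 2.9823
  sepia-eyed: (85 − 70.5)² / 70.5 = 2.9823
χ² = 2.9823 + 2.9823 = 5.9646 ≈ 5.965

5.965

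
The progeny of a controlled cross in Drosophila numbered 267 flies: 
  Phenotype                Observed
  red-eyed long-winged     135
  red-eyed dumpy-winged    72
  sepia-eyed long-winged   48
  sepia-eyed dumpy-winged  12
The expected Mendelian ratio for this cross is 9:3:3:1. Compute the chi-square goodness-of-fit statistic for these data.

12.551

Under the 9:3:3:1 hypothesis (Σ ratio = 16, N = 267):
  red-eyed long-winged: 267 × 9/16 = 150.1875
  red-eyed dumpy-winged: 267 × 3/16 = 50.0625
  sepia-eyed long-winged: 267 × 3/16 = 50.0625
  sepia-eyed dumpy-winged: 267 × 1/16 = 16.6875
χ² = Σ (O − E)² / E
  red-eyed long-winged: (135 − 150.1875)² / 150.1875 = 1.5358
  red-eyed dumpy-winged: (72 − 50.0625)² / 50.0625 = 9.6131
  sepia-eyed long-winged: (48 − 50.0625)² / 50.0625 = 0.0850
  sepia-eyed dumpy-winged: (12 − 16.6875)² / 16.6875 = 1.3167
χ² = 1.5358 + 9.6131 + 0.0850 + 1.3167 = 12.5506 ≈ 12.551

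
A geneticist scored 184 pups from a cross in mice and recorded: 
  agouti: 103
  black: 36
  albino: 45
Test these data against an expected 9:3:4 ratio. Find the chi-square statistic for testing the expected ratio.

0.089

Expected counts for N = 184 under a 9:3:4 ratio (total parts = 16):
  agouti: 184 × 9/16 = 103.5
  black: 184 × 3/16 = 34.5
  albino: 184 × 4/16 = 46
χ² = Σ (O − E)² / E
  agouti: (103 − 103.5)² / 103.5 = 0.0024
  black: (36 − 34.5)² / 34.5 = 0.0652
  albino: (45 − 46)² / 46 = 0.0217
χ² = 0.0024 + 0.0652 + 0.0217 = 0.0893 ≈ 0.089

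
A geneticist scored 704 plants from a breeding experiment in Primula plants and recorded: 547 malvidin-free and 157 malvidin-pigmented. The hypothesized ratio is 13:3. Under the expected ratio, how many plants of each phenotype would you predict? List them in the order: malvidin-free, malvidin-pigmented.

Under the 13:3 hypothesis (Σ ratio = 16, N = 704):
  malvidin-free: 704 × 13/16 = 572
  malvidin-pigmented: 704 × 3/16 = 132

572, 132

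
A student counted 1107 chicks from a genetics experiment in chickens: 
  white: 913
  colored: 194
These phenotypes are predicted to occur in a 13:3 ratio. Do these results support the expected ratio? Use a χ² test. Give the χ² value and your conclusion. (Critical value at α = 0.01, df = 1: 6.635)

1.091; consistent

Expected counts for N = 1107 under a 13:3 ratio (total parts = 16):
  white: 1107 × 13/16 = 899.4375
  colored: 1107 × 3/16 = 207.5625
χ² = Σ (O − E)² / E
  white: (913 − 899.4375)² / 899.4375 = 0.2045
  colored: (194 − 207.5625)² / 207.5625 = 0.8862
χ² = 0.2045 + 0.8862 = 1.0907 ≈ 1.091
Degrees of freedom = 2 − 1 = 1; critical value at α = 0.01 is 6.635.
Since 1.091 < 6.635, we fail to reject the null hypothesis — the data are consistent with the 13:3 ratio.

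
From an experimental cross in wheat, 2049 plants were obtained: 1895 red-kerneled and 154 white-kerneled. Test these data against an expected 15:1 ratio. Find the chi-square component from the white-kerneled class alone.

The 15:1 ratio has 16 parts, so with N = 2049 the expected counts are:
  red-kerneled: 2049 × 15/16 = 1920.9375
  white-kerneled: 2049 × 1/16 = 128.0625
Contribution of white-kerneled: (154 − 128.0625)² / 128.0625 = 5.2533

5.253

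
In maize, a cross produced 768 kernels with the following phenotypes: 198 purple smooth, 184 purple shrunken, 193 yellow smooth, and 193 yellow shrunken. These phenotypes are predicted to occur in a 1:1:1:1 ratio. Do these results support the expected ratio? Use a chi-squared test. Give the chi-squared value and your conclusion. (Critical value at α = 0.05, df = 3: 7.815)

0.531; consistent

Total ratio parts = 4. Expected numbers out of 768:
  purple smooth: 768 × 1/4 = 192
  purple shrunken: 768 × 1/4 = 192
  yellow smooth: 768 × 1/4 = 192
  yellow shrunken: 768 × 1/4 = 192
χ² = Σ (O − E)² / E
  purple smooth: (198 − 192)² / 192 = 0.1875
  purple shrunken: (184 − 192)² / 192 = 0.3333
  yellow smooth: (193 − 192)² / 192 = 0.0052
  yellow shrunken: (193 − 192)² / 192 = 0.0052
χ² = 0.1875 + 0.3333 + 0.0052 + 0.0052 = 0.5312 ≈ 0.531
Degrees of freedom = 4 − 1 = 3; critical value at α = 0.05 is 7.815.
Since 0.531 < 7.815, we fail to reject the null hypothesis — the data are consistent with the 1:1:1:1 ratio.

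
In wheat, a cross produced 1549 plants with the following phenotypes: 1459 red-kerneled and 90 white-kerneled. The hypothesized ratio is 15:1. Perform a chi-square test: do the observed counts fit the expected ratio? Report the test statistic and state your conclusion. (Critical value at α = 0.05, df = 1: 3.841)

Expected counts for N = 1549 under a 15:1 ratio (total parts = 16):
  red-kerneled: 1549 × 15/16 = 1452.1875
  white-kerneled: 1549 × 1/16 = 96.8125
χ² = Σ (O − E)² / E
  red-kerneled: (1459 − 1452.1875)² / 1452.1875 = 0.0320
  white-kerneled: (90 − 96.8125)² / 96.8125 = 0.4794
χ² = 0.0320 + 0.4794 = 0.5114 ≈ 0.511
Degrees of freedom = 2 − 1 = 1; critical value at α = 0.05 is 3.841.
Since 0.511 < 3.841, we fail to reject the null hypothesis — the data are consistent with the 15:1 ratio.

0.511; consistent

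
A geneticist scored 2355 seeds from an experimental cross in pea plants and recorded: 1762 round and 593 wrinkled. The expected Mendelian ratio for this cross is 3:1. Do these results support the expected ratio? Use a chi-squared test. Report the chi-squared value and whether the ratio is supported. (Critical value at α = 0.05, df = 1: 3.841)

0.041; consistent

The 3:1 ratio has 4 parts, so with N = 2355 the expected counts are:
  round: 2355 × 3/4 = 1766.25
  wrinkled: 2355 × 1/4 = 588.75
χ² = Σ (O − E)² / E
  round: (1762 − 1766.25)² / 1766.25 = 0.0102
  wrinkled: (593 − 588.75)² / 588.75 = 0.0307
χ² = 0.0102 + 0.0307 = 0.0409 ≈ 0.041
Degrees of freedom = 2 − 1 = 1; critical value at α = 0.05 is 3.841.
Since 0.041 < 3.841, we fail to reject the null hypothesis — the data are consistent with the 3:1 ratio.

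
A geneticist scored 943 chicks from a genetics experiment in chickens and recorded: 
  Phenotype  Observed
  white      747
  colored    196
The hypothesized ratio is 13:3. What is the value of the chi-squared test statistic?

2.563

Under the 13:3 hypothesis (Σ ratio = 16, N = 943):
  white: 943 × 13/16 = 766.1875
  colored: 943 × 3/16 = 176.8125
χ² = Σ (O − E)² / E
  white: (747 − 766.1875)² / 766.1875 = 0.4805
  colored: (196 − 176.8125)² / 176.8125 = 2.0822
χ² = 0.4805 + 2.0822 = 2.5627 ≈ 2.563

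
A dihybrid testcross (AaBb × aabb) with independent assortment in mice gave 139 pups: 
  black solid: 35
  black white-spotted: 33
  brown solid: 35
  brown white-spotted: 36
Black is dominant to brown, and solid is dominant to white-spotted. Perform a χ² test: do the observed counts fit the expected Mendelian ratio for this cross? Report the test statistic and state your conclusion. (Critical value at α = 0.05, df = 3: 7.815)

0.137; consistent

A dihybrid testcross with independent assortment gives a 1:1:1:1 ratio.
Under the 1:1:1:1 hypothesis (Σ ratio = 4, N = 139):
  black solid: 139 × 1/4 = 34.75
  black white-spotted: 139 × 1/4 = 34.75
  brown solid: 139 × 1/4 = 34.75
  brown white-spotted: 139 × 1/4 = 34.75
χ² = Σ (O − E)² / E
  black solid: (35 − 34.75)² / 34.75 = 0.0018
  black white-spotted: (33 − 34.75)² / 34.75 = 0.0881
  brown solid: (35 − 34.75)² / 34.75 = 0.0018
  brown white-spotted: (36 − 34.75)² / 34.75 = 0.0450
χ² = 0.0018 + 0.0881 + 0.0018 + 0.0450 = 0.1367 ≈ 0.137
Degrees of freedom = 4 − 1 = 3; critical value at α = 0.05 is 7.815.
Since 0.137 < 7.815, we fail to reject the null hypothesis — the data are consistent with the 1:1:1:1 ratio.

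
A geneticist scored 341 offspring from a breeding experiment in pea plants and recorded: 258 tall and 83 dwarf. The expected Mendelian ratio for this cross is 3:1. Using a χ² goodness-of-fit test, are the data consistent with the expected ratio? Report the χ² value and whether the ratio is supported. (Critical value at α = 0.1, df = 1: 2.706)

0.079; consistent

Total ratio parts = 4. Expected numbers out of 341:
  tall: 341 × 3/4 = 255.75
  dwarf: 341 × 1/4 = 85.25
χ² = Σ (O − E)² / E
  tall: (258 − 255.75)² / 255.75 = 0.0198
  dwarf: (83 − 85.25)² / 85.25 = 0.0594
χ² = 0.0198 + 0.0594 = 0.0792 ≈ 0.079
Degrees of freedom = 2 − 1 = 1; critical value at α = 0.1 is 2.706.
Since 0.079 < 2.706, we fail to reject the null hypothesis — the data are consistent with the 3:1 ratio.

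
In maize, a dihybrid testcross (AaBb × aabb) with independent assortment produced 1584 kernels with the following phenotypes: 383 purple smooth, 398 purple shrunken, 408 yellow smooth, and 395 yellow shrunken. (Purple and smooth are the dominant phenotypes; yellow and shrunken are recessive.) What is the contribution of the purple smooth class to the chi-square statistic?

0.427

A dihybrid testcross with independent assortment gives a 1:1:1:1 ratio.
Expected counts for N = 1584 under a 1:1:1:1 ratio (total parts = 4):
  purple smooth: 1584 × 1/4 = 396
  purple shrunken: 1584 × 1/4 = 396
  yellow smooth: 1584 × 1/4 = 396
  yellow shrunken: 1584 × 1/4 = 396
Contribution of purple smooth: (383 − 396)² / 396 = 0.4268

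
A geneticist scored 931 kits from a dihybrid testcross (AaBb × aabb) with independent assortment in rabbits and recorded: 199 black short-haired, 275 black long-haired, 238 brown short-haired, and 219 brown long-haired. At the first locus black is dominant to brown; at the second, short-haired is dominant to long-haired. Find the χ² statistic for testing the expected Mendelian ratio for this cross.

13.494

A dihybrid testcross with independent assortment gives a 1:1:1:1 ratio.
Expected counts for N = 931 under a 1:1:1:1 ratio (total parts = 4):
  black short-haired: 931 × 1/4 = 232.75
  black long-haired: 931 × 1/4 = 232.75
  brown short-haired: 931 × 1/4 = 232.75
  brown long-haired: 931 × 1/4 = 232.75
χ² = Σ (O − E)² / E
  black short-haired: (199 − 232.75)² / 232.75 = 4.8939
  black long-haired: (275 − 232.75)² / 232.75 = 7.6694
  brown short-haired: (238 − 232.75)² / 232.75 = 0.1184
  brown long-haired: (219 − 232.75)² / 232.75 = 0.8123
χ² = 4.8939 + 7.6694 + 0.1184 + 0.8123 = 13.494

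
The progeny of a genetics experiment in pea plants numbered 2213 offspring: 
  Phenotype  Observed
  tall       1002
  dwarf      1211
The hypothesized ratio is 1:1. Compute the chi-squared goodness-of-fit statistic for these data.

The 1:1 ratio has 2 parts, so with N = 2213 the expected counts are:
  tall: 2213 × 1/2 = 1106.5
  dwarf: 2213 × 1/2 = 1106.5
χ² = Σ (O − E)² / E
  tall: (1002 − 1106.5)² / 1106.5 = 9.8692
  dwarf: (1211 − 1106.5)² / 1106.5 = 9.8692
χ² = 9.8692 + 9.8692 = 19.7384 ≈ 19.738

19.738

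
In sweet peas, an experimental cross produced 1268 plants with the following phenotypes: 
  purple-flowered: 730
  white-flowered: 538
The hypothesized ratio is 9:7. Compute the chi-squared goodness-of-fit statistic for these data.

Total ratio parts = 16. Expected numbers out of 1268:
  purple-flowered: 1268 × 9/16 = 713.25
  white-flowered: 1268 × 7/16 = 554.75
χ² = Σ (O − E)² / E
  purple-flowered: (730 − 713.25)² / 713.25 = 0.3934
  white-flowered: (538 − 554.75)² / 554.75 = 0.5057
χ² = 0.3934 + 0.5057 = 0.8991 ≈ 0.899

0.899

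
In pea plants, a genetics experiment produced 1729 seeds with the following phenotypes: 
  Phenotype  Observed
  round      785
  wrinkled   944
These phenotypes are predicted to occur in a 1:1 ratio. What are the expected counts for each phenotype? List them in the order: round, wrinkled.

Total ratio parts = 2. Expected numbers out of 1729:
  round: 1729 × 1/2 = 864.5
  wrinkled: 1729 × 1/2 = 864.5

864.5, 864.5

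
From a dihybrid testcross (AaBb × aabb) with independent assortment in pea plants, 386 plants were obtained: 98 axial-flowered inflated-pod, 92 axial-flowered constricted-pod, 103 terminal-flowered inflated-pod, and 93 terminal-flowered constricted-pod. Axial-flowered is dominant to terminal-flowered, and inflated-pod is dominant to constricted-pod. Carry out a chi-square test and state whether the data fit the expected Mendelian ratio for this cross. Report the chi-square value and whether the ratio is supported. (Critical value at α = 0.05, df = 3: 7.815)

A dihybrid testcross with independent assortment gives a 1:1:1:1 ratio.
The 1:1:1:1 ratio has 4 parts, so with N = 386 the expected counts are:
  axial-flowered inflated-pod: 386 × 1/4 = 96.5
  axial-flowered constricted-pod: 386 × 1/4 = 96.5
  terminal-flowered inflated-pod: 386 × 1/4 = 96.5
  terminal-flowered constricted-pod: 386 × 1/4 = 96.5
χ² = Σ (O − E)² / E
  axial-flowered inflated-pod: (98 − 96.5)² / 96.5 = 0.0233
  axial-flowered constricted-pod: (92 − 96.5)² / 96.5 = 0.2098
  terminal-flowered inflated-pod: (103 − 96.5)² / 96.5 = 0.4378
  terminal-flowered constricted-pod: (93 − 96.5)² / 96.5 = 0.1269
χ² = 0.0233 + 0.2098 + 0.4378 + 0.1269 = 0.7978 ≈ 0.798
Degrees of freedom = 4 − 1 = 3; critical value at α = 0.05 is 7.815.
Since 0.798 < 7.815, we fail to reject the null hypothesis — the data are consistent with the 1:1:1:1 ratio.

0.798; consistent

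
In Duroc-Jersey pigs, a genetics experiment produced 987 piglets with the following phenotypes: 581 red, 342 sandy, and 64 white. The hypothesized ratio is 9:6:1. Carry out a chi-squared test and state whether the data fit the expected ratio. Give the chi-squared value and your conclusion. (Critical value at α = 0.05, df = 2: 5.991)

The 9:6:1 ratio has 16 parts, so with N = 987 the expected counts are:
  red: 987 × 9/16 = 555.1875
  sandy: 987 × 6/16 = 370.125
  white: 987 × 1/16 = 61.6875
χ² = Σ (O − E)² / E
  red: (581 − 555.1875)² / 555.1875 = 1.2001
  sandy: (342 − 370.125)² / 370.125 = 2.1372
  white: (64 − 61.6875)² / 61.6875 = 0.0867
χ² = 1.2001 + 2.1372 + 0.0867 = 3.424
Degrees of freedom = 3 − 1 = 2; critical value at α = 0.05 is 5.991.
Since 3.424 < 5.991, we fail to reject the null hypothesis — the data are consistent with the 9:6:1 ratio.

3.424; consistent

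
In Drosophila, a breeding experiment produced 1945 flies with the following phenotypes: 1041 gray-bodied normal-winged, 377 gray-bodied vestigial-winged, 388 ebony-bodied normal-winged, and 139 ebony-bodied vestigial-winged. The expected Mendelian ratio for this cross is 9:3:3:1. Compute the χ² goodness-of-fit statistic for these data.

Expected counts for N = 1945 under a 9:3:3:1 ratio (total parts = 16):
  gray-bodied normal-winged: 1945 × 9/16 = 1094.0625
  gray-bodied vestigial-winged: 1945 × 3/16 = 364.6875
  ebony-bodied normal-winged: 1945 × 3/16 = 364.6875
  ebony-bodied vestigial-winged: 1945 × 1/16 = 121.5625
χ² = Σ (O − E)² / E
  gray-bodied normal-winged: (1041 − 1094.0625)² / 1094.0625 = 2.5736
  gray-bodied vestigial-winged: (377 − 364.6875)² / 364.6875 = 0.4157
  ebony-bodied normal-winged: (388 − 364.6875)² / 364.6875 = 1.4902
  ebony-bodied vestigial-winged: (139 − 121.5625)² / 121.5625 = 2.5013
χ² = 2.5736 + 0.4157 + 1.4902 + 2.5013 = 6.9808 ≈ 6.981

6.981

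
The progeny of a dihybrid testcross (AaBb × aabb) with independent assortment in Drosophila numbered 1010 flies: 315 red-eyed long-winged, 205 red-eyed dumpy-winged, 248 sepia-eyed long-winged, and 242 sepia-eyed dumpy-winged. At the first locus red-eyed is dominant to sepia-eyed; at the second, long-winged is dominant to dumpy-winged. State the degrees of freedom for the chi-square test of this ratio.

3

A dihybrid testcross with independent assortment gives a 1:1:1:1 ratio.
A goodness-of-fit test with 4 phenotype classes has df = 4 − 1 = 3.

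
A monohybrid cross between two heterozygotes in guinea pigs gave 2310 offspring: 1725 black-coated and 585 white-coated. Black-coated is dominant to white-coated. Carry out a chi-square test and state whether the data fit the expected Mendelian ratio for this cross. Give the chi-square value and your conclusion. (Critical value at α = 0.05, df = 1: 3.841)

0.130; consistent

For a monohybrid cross between heterozygotes with complete dominance, the expected phenotypic ratio is 3:1.
Under the 3:1 hypothesis (Σ ratio = 4, N = 2310):
  black-coated: 2310 × 3/4 = 1732.5
  white-coated: 2310 × 1/4 = 577.5
χ² = Σ (O − E)² / E
  black-coated: (1725 − 1732.5)² / 1732.5 = 0.0325
  white-coated: (585 − 577.5)² / 577.5 = 0.0974
χ² = 0.0325 + 0.0974 = 0.1299 ≈ 0.130
Degrees of freedom = 2 − 1 = 1; critical value at α = 0.05 is 3.841.
Since 0.130 < 3.841, we fail to reject the null hypothesis — the data are consistent with the 3:1 ratio.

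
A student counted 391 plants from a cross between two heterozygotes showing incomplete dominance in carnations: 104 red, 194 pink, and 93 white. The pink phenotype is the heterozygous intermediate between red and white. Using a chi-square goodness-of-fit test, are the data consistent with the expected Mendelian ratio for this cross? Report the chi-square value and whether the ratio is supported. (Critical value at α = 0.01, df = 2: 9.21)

0.642; consistent

With incomplete dominance, a heterozygote × heterozygote cross gives a 1:2:1 phenotypic ratio.
Expected counts for N = 391 under a 1:2:1 ratio (total parts = 4):
  red: 391 × 1/4 = 97.75
  pink: 391 × 2/4 = 195.5
  white: 391 × 1/4 = 97.75
χ² = Σ (O − E)² / E
  red: (104 − 97.75)² / 97.75 = 0.3996
  pink: (194 − 195.5)² / 195.5 = 0.0115
  white: (93 − 97.75)² / 97.75 = 0.2308
χ² = 0.3996 + 0.0115 + 0.2308 = 0.6419 ≈ 0.642
Degrees of freedom = 3 − 1 = 2; critical value at α = 0.01 is 9.21.
Since 0.642 < 9.21, we fail to reject the null hypothesis — the data are consistent with the 1:2:1 ratio.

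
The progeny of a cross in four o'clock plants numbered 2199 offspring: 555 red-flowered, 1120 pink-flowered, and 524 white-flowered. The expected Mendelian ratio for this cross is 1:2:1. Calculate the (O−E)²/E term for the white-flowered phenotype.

Under the 1:2:1 hypothesis (Σ ratio = 4, N = 2199):
  red-flowered: 2199 × 1/4 = 549.75
  pink-flowered: 2199 × 2/4 = 1099.5
  white-flowered: 2199 × 1/4 = 549.75
Contribution of white-flowered: (524 − 549.75)² / 549.75 = 1.2061

1.206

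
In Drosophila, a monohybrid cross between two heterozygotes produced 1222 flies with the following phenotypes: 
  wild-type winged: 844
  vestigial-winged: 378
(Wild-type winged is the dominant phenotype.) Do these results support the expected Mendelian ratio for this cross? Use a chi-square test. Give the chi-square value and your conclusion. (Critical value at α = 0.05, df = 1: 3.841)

22.941; not consistent

For a monohybrid cross between heterozygotes with complete dominance, the expected phenotypic ratio is 3:1.
Under the 3:1 hypothesis (Σ ratio = 4, N = 1222):
  wild-type winged: 1222 × 3/4 = 916.5
  vestigial-winged: 1222 × 1/4 = 305.5
χ² = Σ (O − E)² / E
  wild-type winged: (844 − 916.5)² / 916.5 = 5.7351
  vestigial-winged: (378 − 305.5)² / 305.5 = 17.2054
χ² = 5.7351 + 17.2054 = 22.9405 ≈ 22.941
Degrees of freedom = 2 − 1 = 1; critical value at α = 0.05 is 3.841.
Since 22.941 > 3.841, we reject the null hypothesis — the data do not fit the 3:1 ratio.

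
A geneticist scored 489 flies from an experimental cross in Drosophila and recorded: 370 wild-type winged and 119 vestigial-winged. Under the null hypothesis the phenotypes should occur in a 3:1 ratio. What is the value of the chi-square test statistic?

0.115

Expected counts for N = 489 under a 3:1 ratio (total parts = 4):
  wild-type winged: 489 × 3/4 = 366.75
  vestigial-winged: 489 × 1/4 = 122.25
χ² = Σ (O − E)² / E
  wild-type winged: (370 − 366.75)² / 366.75 = 0.0288
  vestigial-winged: (119 − 122.25)² / 122.25 = 0.0864
χ² = 0.0288 + 0.0864 = 0.1152 ≈ 0.115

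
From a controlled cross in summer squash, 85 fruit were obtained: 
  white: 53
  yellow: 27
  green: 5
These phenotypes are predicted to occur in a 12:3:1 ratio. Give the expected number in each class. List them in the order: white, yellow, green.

63.75, 15.9375, 5.3125

Expected counts for N = 85 under a 12:3:1 ratio (total parts = 16):
  white: 85 × 12/16 = 63.75
  yellow: 85 × 3/16 = 15.9375
  green: 85 × 1/16 = 5.3125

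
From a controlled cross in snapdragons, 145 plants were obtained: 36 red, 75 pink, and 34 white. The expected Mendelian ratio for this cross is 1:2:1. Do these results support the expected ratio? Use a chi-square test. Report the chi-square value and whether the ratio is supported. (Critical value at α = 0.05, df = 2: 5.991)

Under the 1:2:1 hypothesis (Σ ratio = 4, N = 145):
  red: 145 × 1/4 = 36.25
  pink: 145 × 2/4 = 72.5
  white: 145 × 1/4 = 36.25
χ² = Σ (O − E)² / E
  red: (36 − 36.25)² / 36.25 = 0.0017
  pink: (75 − 72.5)² / 72.5 = 0.0862
  white: (34 − 36.25)² / 36.25 = 0.1397
χ² = 0.0017 + 0.0862 + 0.1397 = 0.2276 ≈ 0.228
Degrees of freedom = 3 − 1 = 2; critical value at α = 0.05 is 5.991.
Since 0.228 < 5.991, we fail to reject the null hypothesis — the data are consistent with the 1:2:1 ratio.

0.228; consistent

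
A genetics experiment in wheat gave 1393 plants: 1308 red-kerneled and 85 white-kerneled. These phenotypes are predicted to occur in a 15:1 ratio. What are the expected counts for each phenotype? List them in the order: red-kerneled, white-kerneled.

Under the 15:1 hypothesis (Σ ratio = 16, N = 1393):
  red-kerneled: 1393 × 15/16 = 1305.9375
  white-kerneled: 1393 × 1/16 = 87.0625

1305.9375, 87.0625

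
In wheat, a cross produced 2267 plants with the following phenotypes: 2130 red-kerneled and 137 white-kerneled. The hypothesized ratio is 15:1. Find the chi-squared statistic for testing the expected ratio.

0.165

Total ratio parts = 16. Expected numbers out of 2267:
  red-kerneled: 2267 × 15/16 = 2125.3125
  white-kerneled: 2267 × 1/16 = 141.6875
χ² = Σ (O − E)² / E
  red-kerneled: (2130 − 2125.3125)² / 2125.3125 = 0.0103
  white-kerneled: (137 − 141.6875)² / 141.6875 = 0.1551
χ² = 0.0103 + 0.1551 = 0.1654 ≈ 0.165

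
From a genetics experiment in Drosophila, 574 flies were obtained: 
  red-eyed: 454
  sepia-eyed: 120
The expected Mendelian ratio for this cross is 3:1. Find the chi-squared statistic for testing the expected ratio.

Total ratio parts = 4. Expected numbers out of 574:
  red-eyed: 574 × 3/4 = 430.5
  sepia-eyed: 574 × 1/4 = 143.5
χ² = Σ (O − E)² / E
  red-eyed: (454 − 430.5)² / 430.5 = 1.2828
  sepia-eyed: (120 − 143.5)² / 143.5 = 3.8484
χ² = 1.2828 + 3.8484 = 5.1312 ≈ 5.131

5.131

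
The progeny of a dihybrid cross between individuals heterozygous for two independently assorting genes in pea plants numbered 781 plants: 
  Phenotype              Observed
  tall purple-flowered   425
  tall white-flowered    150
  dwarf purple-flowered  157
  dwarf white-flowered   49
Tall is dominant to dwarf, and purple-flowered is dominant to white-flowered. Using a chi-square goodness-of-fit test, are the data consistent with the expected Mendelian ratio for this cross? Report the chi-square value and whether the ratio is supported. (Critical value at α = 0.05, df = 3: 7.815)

1.316; consistent

A dihybrid F₂ with independent assortment and complete dominance at both loci gives a 9:3:3:1 phenotypic ratio.
Under the 9:3:3:1 hypothesis (Σ ratio = 16, N = 781):
  tall purple-flowered: 781 × 9/16 = 439.3125
  tall white-flowered: 781 × 3/16 = 146.4375
  dwarf purple-flowered: 781 × 3/16 = 146.4375
  dwarf white-flowered: 781 × 1/16 = 48.8125
χ² = Σ (O − E)² / E
  tall purple-flowered: (425 − 439.3125)² / 439.3125 = 0.4663
  tall white-flowered: (150 − 146.4375)² / 146.4375 = 0.0867
  dwarf purple-flowered: (157 − 146.4375)² / 146.4375 = 0.7619
  dwarf white-flowered: (49 − 48.8125)² / 48.8125 = 0.0007
χ² = 0.4663 + 0.0867 + 0.7619 + 0.0007 = 1.3156 ≈ 1.316
Degrees of freedom = 4 − 1 = 3; critical value at α = 0.05 is 7.815.
Since 1.316 < 7.815, we fail to reject the null hypothesis — the data are consistent with the 9:3:3:1 ratio.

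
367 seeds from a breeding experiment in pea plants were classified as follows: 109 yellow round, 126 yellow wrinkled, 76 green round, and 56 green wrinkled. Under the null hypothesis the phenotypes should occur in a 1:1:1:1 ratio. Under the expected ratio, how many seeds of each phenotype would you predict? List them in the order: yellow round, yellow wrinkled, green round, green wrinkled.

91.75, 91.75, 91.75, 91.75

The 1:1:1:1 ratio has 4 parts, so with N = 367 the expected counts are:
  yellow round: 367 × 1/4 = 91.75
  yellow wrinkled: 367 × 1/4 = 91.75
  green round: 367 × 1/4 = 91.75
  green wrinkled: 367 × 1/4 = 91.75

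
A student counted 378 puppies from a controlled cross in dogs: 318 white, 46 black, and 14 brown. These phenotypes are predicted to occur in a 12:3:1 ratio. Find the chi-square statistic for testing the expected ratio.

Total ratio parts = 16. Expected numbers out of 378:
  white: 378 × 12/16 = 283.5
  black: 378 × 3/16 = 70.875
  brown: 378 × 1/16 = 23.625
χ² = Σ (O − E)² / E
  white: (318 − 283.5)² / 283.5 = 4.1984
  black: (46 − 70.875)² / 70.875 = 8.7304
  brown: (14 − 23.625)² / 23.625 = 3.9213
χ² = 4.1984 + 8.7304 + 3.9213 = 16.8501 ≈ 16.850

16.850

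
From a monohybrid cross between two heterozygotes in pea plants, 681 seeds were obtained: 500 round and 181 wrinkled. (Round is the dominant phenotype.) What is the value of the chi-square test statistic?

0.905

For a monohybrid cross between heterozygotes with complete dominance, the expected phenotypic ratio is 3:1.
Total ratio parts = 4. Expected numbers out of 681:
  round: 681 × 3/4 = 510.75
  wrinkled: 681 × 1/4 = 170.25
χ² = Σ (O − E)² / E
  round: (500 − 510.75)² / 510.75 = 0.2263
  wrinkled: (181 − 170.25)² / 170.25 = 0.6788
χ² = 0.2263 + 0.6788 = 0.9051 ≈ 0.905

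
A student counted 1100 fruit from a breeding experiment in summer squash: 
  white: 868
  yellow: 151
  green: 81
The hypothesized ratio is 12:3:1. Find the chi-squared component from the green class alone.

2.183

Total ratio parts = 16. Expected numbers out of 1100:
  white: 1100 × 12/16 = 825
  yellow: 1100 × 3/16 = 206.25
  green: 1100 × 1/16 = 68.75
Contribution of green: (81 − 68.75)² / 68.75 = 2.1827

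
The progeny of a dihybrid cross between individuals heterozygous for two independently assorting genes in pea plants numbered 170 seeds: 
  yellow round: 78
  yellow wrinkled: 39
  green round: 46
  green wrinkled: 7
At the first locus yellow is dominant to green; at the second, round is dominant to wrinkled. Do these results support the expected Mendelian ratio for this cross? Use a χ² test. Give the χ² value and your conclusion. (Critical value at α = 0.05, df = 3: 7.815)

12.337; not consistent

A dihybrid F₂ with independent assortment and complete dominance at both loci gives a 9:3:3:1 phenotypic ratio.
Under the 9:3:3:1 hypothesis (Σ ratio = 16, N = 170):
  yellow round: 170 × 9/16 = 95.625
  yellow wrinkled: 170 × 3/16 = 31.875
  green round: 170 × 3/16 = 31.875
  green wrinkled: 170 × 1/16 = 10.625
χ² = Σ (O − E)² / E
  yellow round: (78 − 95.625)² / 95.625 = 3.2485
  yellow wrinkled: (39 − 31.875)² / 31.875 = 1.5926
  green round: (46 − 31.875)² / 31.875 = 6.2593
  green wrinkled: (7 − 10.625)² / 10.625 = 1.2368
χ² = 3.2485 + 1.5926 + 6.2593 + 1.2368 = 12.3372 ≈ 12.337
Degrees of freedom = 4 − 1 = 3; critical value at α = 0.05 is 7.815.
Since 12.337 > 7.815, we reject the null hypothesis — the data do not fit the 9:3:3:1 ratio.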